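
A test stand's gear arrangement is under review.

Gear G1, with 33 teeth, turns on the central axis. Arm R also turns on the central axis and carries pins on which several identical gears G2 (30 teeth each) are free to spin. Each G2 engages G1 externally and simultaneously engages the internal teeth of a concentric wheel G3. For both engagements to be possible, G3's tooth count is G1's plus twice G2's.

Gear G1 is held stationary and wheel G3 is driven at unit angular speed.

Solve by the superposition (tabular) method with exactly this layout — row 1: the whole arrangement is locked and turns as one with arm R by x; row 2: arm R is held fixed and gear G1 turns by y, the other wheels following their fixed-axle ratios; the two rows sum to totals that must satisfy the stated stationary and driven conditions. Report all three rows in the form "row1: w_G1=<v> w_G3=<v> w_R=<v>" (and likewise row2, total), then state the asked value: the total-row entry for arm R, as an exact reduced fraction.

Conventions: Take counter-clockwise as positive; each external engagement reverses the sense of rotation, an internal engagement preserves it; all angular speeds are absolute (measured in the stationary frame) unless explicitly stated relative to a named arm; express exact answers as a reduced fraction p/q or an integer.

row1: w_G1=31/42 w_G3=31/42 w_R=31/42
row2: w_G1=-31/42 w_G3=11/42 w_R=0
total: w_G1=0 w_G3=1 w_R=31/42
asked value: 31/42

recognized (axles ride arm R): planetary set, 33/30/93 teeth
row 1 — lock + rotate with arm: ω_sun = ω_ring = ω_arm = x
row 2 (arm held, sun turns y): ω_ring = −(33/93)·y, ω_arm = 0
boundary: total ω_sun = x + y = 0 and total ω_ring = x − (33/93)·y = 1  ⇒  y = -31/42, x = 31/42
row 2 ring = −(33/93)·(-31/42) = 11/42
totals (row 1 + row 2): sun 31/42 + (-31/42) = 0, ring 31/42 + 11/42 = 1, arm 31/42 + 0 = 31/42
asked cell (total, arm) = 31/42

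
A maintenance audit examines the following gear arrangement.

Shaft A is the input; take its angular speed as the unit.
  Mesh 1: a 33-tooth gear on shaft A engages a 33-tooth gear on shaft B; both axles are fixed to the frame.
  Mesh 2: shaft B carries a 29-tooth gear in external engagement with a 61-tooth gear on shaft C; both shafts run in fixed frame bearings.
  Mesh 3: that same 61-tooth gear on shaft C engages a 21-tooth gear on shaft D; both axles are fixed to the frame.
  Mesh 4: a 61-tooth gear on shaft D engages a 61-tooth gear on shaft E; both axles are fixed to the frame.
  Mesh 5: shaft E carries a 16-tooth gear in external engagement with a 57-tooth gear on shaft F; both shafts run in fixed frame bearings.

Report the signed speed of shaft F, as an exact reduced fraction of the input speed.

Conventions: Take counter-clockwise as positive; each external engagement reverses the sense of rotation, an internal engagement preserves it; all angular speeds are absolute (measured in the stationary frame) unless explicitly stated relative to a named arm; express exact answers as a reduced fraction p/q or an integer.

5-mesh fixed-axis compound train (all bearings frame-fixed)
mesh 1 [33T→33T]: |ω|/ω_in = 1×33/33 = 1, sense flips to −
mesh 2 [29T→61T]: |ω|/ω_in = 1×29/61 = 29/61, sense flips to +
mesh 3 [61T→21T]: |ω|/ω_in = (29/61)×61/21 = 29/21, sense flips to −
mesh 4 [61T→61T]: |ω|/ω_in = (29/21)×61/61 = 29/21, sense flips to +
mesh 5 [16T→57T]: |ω|/ω_in = (29/21)×16/57 = 464/1197, sense flips to −
signed output speed (× input speed) = -464/1197

-464/1197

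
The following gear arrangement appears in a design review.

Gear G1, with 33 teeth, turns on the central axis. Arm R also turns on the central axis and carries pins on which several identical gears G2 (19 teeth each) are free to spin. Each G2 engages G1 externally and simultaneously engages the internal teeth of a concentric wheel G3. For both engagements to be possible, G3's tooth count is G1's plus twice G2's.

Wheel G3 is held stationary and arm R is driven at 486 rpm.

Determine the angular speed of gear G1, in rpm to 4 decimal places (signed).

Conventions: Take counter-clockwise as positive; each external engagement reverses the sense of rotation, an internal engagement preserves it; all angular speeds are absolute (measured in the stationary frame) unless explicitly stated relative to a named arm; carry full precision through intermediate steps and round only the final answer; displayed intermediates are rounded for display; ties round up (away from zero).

class = planetary set [G3 = 33+2·19 = 71; Willis about the carrier]
normalise by the input: solve with ω_arm = 1, then scale by 486 rpm
ring teeth: 33 + 2·19 = 71
33(ω_sun−ω_arm) = −71(ω_ring−ω_arm),  ω_ring = 0, ω_arm = 1
ω_sun = 1 − (71/33)(0−1) = 104/33
scale: ω_sun = 104/33 × 486 rpm = +1531.6364 rpm

+1531.6364 rpm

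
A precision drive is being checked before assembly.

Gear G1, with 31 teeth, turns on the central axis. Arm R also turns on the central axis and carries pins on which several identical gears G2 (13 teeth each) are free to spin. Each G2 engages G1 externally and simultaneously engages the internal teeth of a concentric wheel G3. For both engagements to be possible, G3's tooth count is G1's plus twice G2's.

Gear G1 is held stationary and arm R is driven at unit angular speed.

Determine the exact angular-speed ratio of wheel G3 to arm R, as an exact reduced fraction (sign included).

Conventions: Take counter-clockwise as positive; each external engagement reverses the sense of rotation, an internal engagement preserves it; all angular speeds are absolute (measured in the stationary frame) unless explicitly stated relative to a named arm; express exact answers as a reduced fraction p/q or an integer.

88/57

recognized (axles ride arm R): planetary set, 31/13/57 teeth
ring teeth: 31 + 2·13 = 57
31(ω_sun−ω_arm) = −57(ω_ring−ω_arm),  ω_sun = 0, ω_arm = 1
ω_ring = 1 − (31/57)(0−1) = 88/57
ω_out/ω_in = 88/57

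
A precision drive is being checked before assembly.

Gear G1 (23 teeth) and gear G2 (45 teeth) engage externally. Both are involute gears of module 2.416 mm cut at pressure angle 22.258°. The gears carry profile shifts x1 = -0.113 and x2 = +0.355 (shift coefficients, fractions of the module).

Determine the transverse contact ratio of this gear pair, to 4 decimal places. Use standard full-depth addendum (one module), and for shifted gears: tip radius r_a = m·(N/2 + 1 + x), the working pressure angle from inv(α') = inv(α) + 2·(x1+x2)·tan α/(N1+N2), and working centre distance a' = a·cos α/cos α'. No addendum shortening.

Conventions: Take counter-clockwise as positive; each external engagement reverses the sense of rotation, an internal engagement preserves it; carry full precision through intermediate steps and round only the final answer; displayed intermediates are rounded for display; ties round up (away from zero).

recognized (one external pair, fixed centres): single-mesh tooth geometry, m = 2.416, N1 = 23, N2 = 45
base radii: r_b1 = 25.713748, r_b2 = 50.309507
tip radii: r_a1 = 29.926992, r_a2 = 57.633680
inv(α') = inv(22.258°) + 2·(-0.113+0.355)·tan α/(23+45) = 0.02371149  ⇒  α' = 23.20852°
a' = a·cos α / cos α' = 82.1440·cos 22.258°/cos 23.20852° = 82.716983
action lengths: √(r_a1²−r_b1²) = 15.311042, √(r_a2²−r_b2²) = 28.117513
base pitch p_b = π·m·cos α = 7.024532
CR = (15.311042 + 28.117513 − 82.716983·sin 23.20852°)/7.024532 = 1.541962
contact ratio ≈ 1.5420

1.5420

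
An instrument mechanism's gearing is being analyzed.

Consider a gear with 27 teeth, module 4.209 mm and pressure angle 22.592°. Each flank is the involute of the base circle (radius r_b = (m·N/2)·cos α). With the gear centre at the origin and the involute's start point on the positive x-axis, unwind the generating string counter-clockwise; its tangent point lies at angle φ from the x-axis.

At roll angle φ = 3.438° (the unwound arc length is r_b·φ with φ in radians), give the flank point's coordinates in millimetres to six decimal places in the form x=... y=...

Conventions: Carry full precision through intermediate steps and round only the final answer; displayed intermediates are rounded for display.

topology: single-mesh involute geometry — m = 4.209, N = 27
pitch radius r_p = m·N/2 = 4.209·27/2 = 56.821500
base radius r_b = r_p·cos α = 56.821500·cos 22.592° = 52.461238
roll angle φ = 3.438° = 0.06000442 rad
x = r_b·(cos φ + φ·sin φ) = 52.555597
y = r_b·(sin φ − φ·cos φ) = 0.003777

x=52.555597 y=0.003777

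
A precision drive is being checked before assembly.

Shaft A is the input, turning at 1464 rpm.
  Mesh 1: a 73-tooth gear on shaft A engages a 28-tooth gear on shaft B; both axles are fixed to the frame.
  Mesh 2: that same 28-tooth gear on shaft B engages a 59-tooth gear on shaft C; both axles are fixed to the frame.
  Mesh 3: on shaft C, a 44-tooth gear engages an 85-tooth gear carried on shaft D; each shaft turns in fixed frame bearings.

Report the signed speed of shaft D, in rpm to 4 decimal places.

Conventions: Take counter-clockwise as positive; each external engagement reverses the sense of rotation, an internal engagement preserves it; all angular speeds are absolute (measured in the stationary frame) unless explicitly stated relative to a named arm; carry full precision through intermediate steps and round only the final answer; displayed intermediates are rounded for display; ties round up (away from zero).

recognized (4 fixed axles, 3 meshes): fixed-axis compound train
mesh 1 [73T→28T]: ω = 1464.0000×73/28 = 3816.8571 rpm, sense flips to −
mesh 2 [28T→59T]: ω = 3816.8571×28/59 = 1811.3898 rpm, sense flips to +
mesh 3 [44T→85T]: ω = 1811.3898×44/85 = 937.6606 rpm, sense flips to −
signed output speed = -937.6606 rpm

-937.6606 rpm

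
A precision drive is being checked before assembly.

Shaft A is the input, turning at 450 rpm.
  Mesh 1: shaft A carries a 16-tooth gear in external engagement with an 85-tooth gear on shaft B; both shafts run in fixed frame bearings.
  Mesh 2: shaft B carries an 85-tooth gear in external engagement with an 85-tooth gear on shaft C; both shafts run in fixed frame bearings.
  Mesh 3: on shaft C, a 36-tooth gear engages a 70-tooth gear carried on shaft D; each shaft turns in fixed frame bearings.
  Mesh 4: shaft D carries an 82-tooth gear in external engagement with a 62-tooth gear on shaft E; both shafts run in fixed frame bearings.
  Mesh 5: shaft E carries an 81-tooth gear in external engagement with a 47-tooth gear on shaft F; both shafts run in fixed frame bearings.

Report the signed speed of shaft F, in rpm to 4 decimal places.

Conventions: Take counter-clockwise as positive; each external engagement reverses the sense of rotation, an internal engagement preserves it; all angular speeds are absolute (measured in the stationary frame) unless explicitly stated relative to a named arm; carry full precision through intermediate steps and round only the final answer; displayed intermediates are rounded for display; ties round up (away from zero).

topology: fixed-axis compound train — 5 meshes, A→F
mesh 1 [16T→85T]: ω = 450.0000×16/85 = 84.7059 rpm, sense flips to −
mesh 2 [85T→85T]: ω = 84.7059×85/85 = 84.7059 rpm, sense flips to +
mesh 3 [36T→70T]: ω = 84.7059×36/70 = 43.5630 rpm, sense flips to −
mesh 4 [82T→62T]: ω = 43.5630×82/62 = 57.6156 rpm, sense flips to +
mesh 5 [81T→47T]: ω = 57.6156×81/47 = 99.2950 rpm, sense flips to −
signed output speed = -99.2950 rpm

-99.2950 rpm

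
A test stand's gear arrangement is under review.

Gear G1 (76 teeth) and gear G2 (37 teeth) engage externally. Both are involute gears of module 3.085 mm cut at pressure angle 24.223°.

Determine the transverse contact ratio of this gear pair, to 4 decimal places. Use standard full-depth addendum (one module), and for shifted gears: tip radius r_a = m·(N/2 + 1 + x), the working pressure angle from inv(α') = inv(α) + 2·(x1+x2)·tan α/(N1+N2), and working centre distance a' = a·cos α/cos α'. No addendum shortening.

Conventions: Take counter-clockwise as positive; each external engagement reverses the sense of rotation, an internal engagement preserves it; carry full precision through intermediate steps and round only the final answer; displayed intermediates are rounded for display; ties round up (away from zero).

1.5664

single-mesh involute tooth geometry (76T engaging 37T at module 3.085)
base radii: r_b1 = 106.908542, r_b2 = 52.047580
tip radii: r_a1 = 120.315000, r_a2 = 60.157500
no profile shift: α' = α, a' = a
action lengths: √(r_a1²−r_b1²) = 55.192960, √(r_a2²−r_b2²) = 30.165780
base pitch p_b = π·m·cos α = 8.838502
CR = (55.192960 + 30.165780 − 174.302500·sin 24.22300°)/8.838502 = 1.566364
contact ratio ≈ 1.5664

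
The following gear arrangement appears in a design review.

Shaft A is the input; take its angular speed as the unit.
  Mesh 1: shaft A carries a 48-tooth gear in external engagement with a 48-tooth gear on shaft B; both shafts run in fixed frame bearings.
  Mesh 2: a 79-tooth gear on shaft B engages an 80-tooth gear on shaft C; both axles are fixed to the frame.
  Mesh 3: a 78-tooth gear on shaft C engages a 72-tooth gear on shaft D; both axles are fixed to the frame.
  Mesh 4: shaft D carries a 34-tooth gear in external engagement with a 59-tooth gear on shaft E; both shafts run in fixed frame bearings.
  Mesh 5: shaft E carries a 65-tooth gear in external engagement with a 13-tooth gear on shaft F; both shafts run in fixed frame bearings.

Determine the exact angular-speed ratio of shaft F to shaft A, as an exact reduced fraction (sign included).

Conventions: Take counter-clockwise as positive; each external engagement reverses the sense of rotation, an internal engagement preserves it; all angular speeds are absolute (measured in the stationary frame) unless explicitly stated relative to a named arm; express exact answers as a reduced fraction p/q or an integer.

class = fixed-axis compound train [5 meshes; 5 ratios multiply, 5 sense flips]
mesh 1 [48T→48T]: running ratio 1, sense −
mesh 2 [79T→80T]: running ratio 79/80, sense +
mesh 3 [78T→72T]: running ratio 1027/960, sense −
mesh 4 [34T→59T]: running ratio 17459/28320, sense +
mesh 5 [65T→13T]: running ratio 17459/5664, sense −
ω_out/ω_in = -17459/5664

-17459/5664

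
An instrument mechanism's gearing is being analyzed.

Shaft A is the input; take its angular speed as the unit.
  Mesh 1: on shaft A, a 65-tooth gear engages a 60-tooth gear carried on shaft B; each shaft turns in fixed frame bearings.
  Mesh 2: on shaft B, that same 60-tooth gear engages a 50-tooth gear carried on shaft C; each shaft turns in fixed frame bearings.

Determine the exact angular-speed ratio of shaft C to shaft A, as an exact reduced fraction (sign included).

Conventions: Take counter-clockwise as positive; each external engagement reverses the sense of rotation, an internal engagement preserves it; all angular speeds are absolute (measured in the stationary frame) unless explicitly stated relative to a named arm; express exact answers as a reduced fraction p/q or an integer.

class = fixed-axis compound train [2 meshes; 2 ratios multiply, 2 sense flips]
mesh 1 [65T→60T]: running ratio 13/12, sense −
mesh 2 [60T→50T]: running ratio 13/10, sense +
ω_out/ω_in = 13/10

13/10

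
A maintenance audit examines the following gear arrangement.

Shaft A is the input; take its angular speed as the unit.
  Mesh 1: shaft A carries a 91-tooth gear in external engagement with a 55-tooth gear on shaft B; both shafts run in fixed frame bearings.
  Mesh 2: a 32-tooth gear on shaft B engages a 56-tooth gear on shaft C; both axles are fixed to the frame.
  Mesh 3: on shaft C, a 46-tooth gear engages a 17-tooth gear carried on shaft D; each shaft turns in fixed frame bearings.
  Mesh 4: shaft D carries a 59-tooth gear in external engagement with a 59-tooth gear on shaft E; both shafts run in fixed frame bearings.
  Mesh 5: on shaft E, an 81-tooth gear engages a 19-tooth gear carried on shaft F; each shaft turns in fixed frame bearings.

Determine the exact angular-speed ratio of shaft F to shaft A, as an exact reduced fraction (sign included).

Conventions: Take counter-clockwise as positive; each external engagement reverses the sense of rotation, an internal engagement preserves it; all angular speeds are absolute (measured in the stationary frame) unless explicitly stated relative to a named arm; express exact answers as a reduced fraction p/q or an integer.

class = fixed-axis compound train [5 meshes; 5 ratios multiply, 5 sense flips]
mesh 1 [91T→55T]: running ratio 91/55, sense −
mesh 2 [32T→56T]: running ratio 52/55, sense +
mesh 3 [46T→17T]: running ratio 2392/935, sense −
mesh 4 [59T→59T]: running ratio 2392/935, sense +
mesh 5 [81T→19T]: running ratio 193752/17765, sense −
ω_out/ω_in = -193752/17765

-193752/17765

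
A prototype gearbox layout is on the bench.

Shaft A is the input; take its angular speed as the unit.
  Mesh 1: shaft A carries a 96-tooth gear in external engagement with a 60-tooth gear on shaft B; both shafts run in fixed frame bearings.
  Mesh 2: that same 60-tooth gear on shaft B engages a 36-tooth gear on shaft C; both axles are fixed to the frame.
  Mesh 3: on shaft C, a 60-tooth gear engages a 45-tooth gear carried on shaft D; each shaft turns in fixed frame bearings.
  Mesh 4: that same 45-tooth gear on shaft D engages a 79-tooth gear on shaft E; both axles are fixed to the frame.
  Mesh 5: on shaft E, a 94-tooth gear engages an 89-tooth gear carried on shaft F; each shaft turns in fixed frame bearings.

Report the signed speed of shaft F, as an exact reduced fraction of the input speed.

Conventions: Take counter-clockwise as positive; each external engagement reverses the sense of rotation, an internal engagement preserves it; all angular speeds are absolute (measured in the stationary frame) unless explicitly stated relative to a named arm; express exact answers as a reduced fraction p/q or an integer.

-15040/7031

5-mesh fixed-axis compound train (all bearings frame-fixed)
mesh 1 [96T→60T]: |ω|/ω_in = 1×96/60 = 8/5, sense flips to −
mesh 2 [60T→36T]: |ω|/ω_in = (8/5)×60/36 = 8/3, sense flips to +
mesh 3 [60T→45T]: |ω|/ω_in = (8/3)×60/45 = 32/9, sense flips to −
mesh 4 [45T→79T]: |ω|/ω_in = (32/9)×45/79 = 160/79, sense flips to +
mesh 5 [94T→89T]: |ω|/ω_in = (160/79)×94/89 = 15040/7031, sense flips to −
signed output speed (× input speed) = -15040/7031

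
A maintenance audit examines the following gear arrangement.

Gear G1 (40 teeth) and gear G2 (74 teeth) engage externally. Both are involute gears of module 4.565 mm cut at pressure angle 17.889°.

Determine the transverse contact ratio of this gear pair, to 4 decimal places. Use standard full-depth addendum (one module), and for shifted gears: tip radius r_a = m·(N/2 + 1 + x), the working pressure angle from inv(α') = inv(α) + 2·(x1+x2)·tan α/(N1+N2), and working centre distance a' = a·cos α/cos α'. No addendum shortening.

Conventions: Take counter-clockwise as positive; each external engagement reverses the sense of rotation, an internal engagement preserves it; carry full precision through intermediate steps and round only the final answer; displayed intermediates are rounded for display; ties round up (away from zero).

1.8911

single-mesh involute tooth geometry (40T engaging 74T at module 4.565)
base radii: r_b1 = 86.885955, r_b2 = 160.739017
tip radii: r_a1 = 95.865000, r_a2 = 173.470000
no profile shift: α' = α, a' = a
action lengths: √(r_a1²−r_b1²) = 40.508383, √(r_a2²−r_b2²) = 65.228900
base pitch p_b = π·m·cos α = 13.648014
CR = (40.508383 + 65.228900 − 260.205000·sin 17.88900°)/13.648014 = 1.891051
contact ratio ≈ 1.8911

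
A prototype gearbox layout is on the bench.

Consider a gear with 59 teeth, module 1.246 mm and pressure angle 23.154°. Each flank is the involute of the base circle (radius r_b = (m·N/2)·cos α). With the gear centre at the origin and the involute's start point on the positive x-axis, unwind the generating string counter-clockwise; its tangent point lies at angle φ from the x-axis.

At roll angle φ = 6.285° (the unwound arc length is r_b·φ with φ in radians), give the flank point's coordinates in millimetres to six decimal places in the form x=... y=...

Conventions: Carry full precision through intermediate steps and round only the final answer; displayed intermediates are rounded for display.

x=33.998992 y=0.014852

class = single-mesh tooth geometry [base-circle involute, m = 1.246, 59T]
pitch radius r_p = m·N/2 = 1.246·59/2 = 36.757000
base radius r_b = r_p·cos α = 36.757000·cos 23.154° = 33.796272
roll angle φ = 6.285° = 0.10969394 rad
x = r_b·(cos φ + φ·sin φ) = 33.998992
y = r_b·(sin φ − φ·cos φ) = 0.014852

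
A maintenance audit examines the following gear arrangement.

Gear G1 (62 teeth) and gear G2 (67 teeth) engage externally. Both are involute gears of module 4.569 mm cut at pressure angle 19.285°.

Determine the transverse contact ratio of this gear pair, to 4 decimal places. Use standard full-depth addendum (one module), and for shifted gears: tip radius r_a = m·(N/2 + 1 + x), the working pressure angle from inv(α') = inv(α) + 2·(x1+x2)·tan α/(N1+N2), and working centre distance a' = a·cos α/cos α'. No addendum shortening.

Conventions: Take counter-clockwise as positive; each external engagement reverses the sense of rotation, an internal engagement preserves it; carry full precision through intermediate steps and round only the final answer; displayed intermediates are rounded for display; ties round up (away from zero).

topology: single-mesh involute geometry — m = 4.569, 62T/67T pair
base radii: r_b1 = 133.691274, r_b2 = 144.472829
tip radii: r_a1 = 146.208000, r_a2 = 157.630500
no profile shift: α' = α, a' = a
action lengths: √(r_a1²−r_b1²) = 59.189716, √(r_a2²−r_b2²) = 63.047413
base pitch p_b = π·m·cos α = 13.548501
CR = (59.189716 + 63.047413 − 294.700500·sin 19.28500°)/13.548501 = 1.838373
contact ratio ≈ 1.8384

1.8384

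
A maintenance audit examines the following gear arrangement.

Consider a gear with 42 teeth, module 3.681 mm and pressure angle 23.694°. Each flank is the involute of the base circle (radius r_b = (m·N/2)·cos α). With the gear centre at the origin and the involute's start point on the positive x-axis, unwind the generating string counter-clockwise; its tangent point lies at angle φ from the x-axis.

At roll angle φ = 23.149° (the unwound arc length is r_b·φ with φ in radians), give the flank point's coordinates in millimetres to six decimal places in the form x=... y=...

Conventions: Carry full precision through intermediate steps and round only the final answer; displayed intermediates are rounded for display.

class = single-mesh tooth geometry [base-circle involute, m = 3.681, 42T]
pitch radius r_p = m·N/2 = 3.681·42/2 = 77.301000
base radius r_b = r_p·cos α = 77.301000·cos 23.694° = 70.784887
roll angle φ = 23.149° = 0.40402627 rad
x = r_b·(cos φ + φ·sin φ) = 76.328611
y = r_b·(sin φ − φ·cos φ) = 1.530884

x=76.328611 y=1.530884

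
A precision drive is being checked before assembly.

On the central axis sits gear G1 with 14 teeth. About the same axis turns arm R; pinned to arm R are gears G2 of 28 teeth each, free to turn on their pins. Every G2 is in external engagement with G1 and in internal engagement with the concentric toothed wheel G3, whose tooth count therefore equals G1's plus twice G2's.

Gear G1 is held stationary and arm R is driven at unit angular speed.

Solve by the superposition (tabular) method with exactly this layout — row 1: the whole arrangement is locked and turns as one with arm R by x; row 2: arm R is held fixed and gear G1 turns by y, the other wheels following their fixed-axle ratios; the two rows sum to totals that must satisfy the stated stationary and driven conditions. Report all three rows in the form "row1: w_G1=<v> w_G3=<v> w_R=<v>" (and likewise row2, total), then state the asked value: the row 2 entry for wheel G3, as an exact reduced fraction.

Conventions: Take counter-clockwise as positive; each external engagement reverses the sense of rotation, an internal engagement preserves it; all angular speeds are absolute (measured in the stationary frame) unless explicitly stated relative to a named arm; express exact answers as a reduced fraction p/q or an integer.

row1: w_G1=1 w_G3=1 w_R=1
row2: w_G1=-1 w_G3=1/5 w_R=0
total: w_G1=0 w_G3=6/5 w_R=1
asked value: 1/5

planetary set (14T centre, 28T on arm, 70T internal) — Willis relation
row 1 (train locked, turned with arm): all members turn x
row 2 (arm held, sun turns y): ω_ring = −(14/70)·y, ω_arm = 0
boundary: total ω_sun = x + y = 0 and total ω_arm = x = 1  ⇒  y = -1, x = 1
row 2 ring = −(14/70)·(-1) = 1/5
totals (row 1 + row 2): sun 1 + (-1) = 0, ring 1 + 1/5 = 6/5, arm 1 + 0 = 1
asked cell (row2, ring) = 1/5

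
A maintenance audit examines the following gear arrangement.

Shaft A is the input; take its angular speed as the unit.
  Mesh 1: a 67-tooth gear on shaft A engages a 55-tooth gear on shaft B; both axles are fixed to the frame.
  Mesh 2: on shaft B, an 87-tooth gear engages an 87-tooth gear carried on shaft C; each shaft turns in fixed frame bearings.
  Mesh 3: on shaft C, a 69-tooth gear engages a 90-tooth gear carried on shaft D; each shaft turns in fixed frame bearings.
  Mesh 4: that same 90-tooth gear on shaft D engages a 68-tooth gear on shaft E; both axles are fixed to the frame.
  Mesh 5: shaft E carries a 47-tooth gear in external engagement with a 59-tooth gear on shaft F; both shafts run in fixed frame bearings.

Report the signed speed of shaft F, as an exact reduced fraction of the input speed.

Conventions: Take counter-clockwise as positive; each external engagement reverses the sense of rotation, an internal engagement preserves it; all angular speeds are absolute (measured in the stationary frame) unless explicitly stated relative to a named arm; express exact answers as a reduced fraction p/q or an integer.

-217281/220660

5-mesh fixed-axis compound train (all bearings frame-fixed)
mesh 1 [67T→55T]: |ω|/ω_in = 1×67/55 = 67/55, sense flips to −
mesh 2 [87T→87T]: |ω|/ω_in = (67/55)×87/87 = 67/55, sense flips to +
mesh 3 [69T→90T]: |ω|/ω_in = (67/55)×69/90 = 1541/1650, sense flips to −
mesh 4 [90T→68T]: |ω|/ω_in = (1541/1650)×90/68 = 4623/3740, sense flips to +
mesh 5 [47T→59T]: |ω|/ω_in = (4623/3740)×47/59 = 217281/220660, sense flips to −
signed output speed (× input speed) = -217281/220660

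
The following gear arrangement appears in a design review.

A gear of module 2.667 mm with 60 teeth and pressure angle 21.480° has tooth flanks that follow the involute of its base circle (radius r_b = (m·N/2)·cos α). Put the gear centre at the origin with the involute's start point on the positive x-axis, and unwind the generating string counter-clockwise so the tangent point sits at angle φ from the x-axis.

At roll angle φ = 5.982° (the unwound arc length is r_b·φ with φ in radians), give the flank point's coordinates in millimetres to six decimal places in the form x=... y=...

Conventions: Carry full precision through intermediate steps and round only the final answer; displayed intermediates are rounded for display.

x=74.857624 y=0.028214

class = single-mesh tooth geometry [base-circle involute, m = 2.667, 60T]
pitch radius r_p = m·N/2 = 2.667·60/2 = 80.010000
base radius r_b = r_p·cos α = 80.010000·cos 21.480° = 74.452941
roll angle φ = 5.982° = 0.10440560 rad
x = r_b·(cos φ + φ·sin φ) = 74.857624
y = r_b·(sin φ − φ·cos φ) = 0.028214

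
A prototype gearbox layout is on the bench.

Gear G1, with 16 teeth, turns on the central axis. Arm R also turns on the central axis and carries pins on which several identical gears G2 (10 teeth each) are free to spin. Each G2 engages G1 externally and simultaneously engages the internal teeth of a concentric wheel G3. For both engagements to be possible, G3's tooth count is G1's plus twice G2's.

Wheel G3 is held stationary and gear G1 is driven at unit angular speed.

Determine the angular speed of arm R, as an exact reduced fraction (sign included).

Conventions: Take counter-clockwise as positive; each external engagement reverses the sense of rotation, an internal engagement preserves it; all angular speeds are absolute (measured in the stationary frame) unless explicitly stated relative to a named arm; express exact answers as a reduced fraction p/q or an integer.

4/13

topology: planetary set — G1 16T / G2 10T / G3 36T, arm = carrier (Willis)
ring teeth: 16 + 2·10 = 36
16(ω_sun−ω_arm) = −36(ω_ring−ω_arm),  ω_ring = 0, ω_sun = 1
16(1−ω_arm) = −36(0−ω_arm)  ⇒  52·ω_arm = 16  ⇒  ω_arm = 4/13
exact speed ratio = 4/13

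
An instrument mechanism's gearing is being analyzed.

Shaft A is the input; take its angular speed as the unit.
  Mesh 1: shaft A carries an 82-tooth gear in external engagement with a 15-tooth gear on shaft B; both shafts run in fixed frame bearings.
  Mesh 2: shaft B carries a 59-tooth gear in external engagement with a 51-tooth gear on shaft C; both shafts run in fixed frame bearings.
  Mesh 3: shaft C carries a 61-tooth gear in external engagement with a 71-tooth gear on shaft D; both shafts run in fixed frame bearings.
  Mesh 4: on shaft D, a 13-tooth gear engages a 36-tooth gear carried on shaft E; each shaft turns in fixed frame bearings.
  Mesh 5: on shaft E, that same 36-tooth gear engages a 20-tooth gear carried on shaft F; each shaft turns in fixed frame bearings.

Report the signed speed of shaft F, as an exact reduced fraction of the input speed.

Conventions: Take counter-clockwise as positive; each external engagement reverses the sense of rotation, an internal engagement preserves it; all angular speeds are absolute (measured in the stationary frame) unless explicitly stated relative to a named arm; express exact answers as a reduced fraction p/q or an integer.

5-mesh fixed-axis compound train (all bearings frame-fixed)
mesh 1 [82T→15T]: |ω|/ω_in = 1×82/15 = 82/15, sense flips to −
mesh 2 [59T→51T]: |ω|/ω_in = (82/15)×59/51 = 4838/765, sense flips to +
mesh 3 [61T→71T]: |ω|/ω_in = (4838/765)×61/71 = 295118/54315, sense flips to −
mesh 4 [13T→36T]: |ω|/ω_in = (295118/54315)×13/36 = 1918267/977670, sense flips to +
mesh 5 [36T→20T]: |ω|/ω_in = (1918267/977670)×36/20 = 1918267/543150, sense flips to −
signed output speed (× input speed) = -1918267/543150

-1918267/543150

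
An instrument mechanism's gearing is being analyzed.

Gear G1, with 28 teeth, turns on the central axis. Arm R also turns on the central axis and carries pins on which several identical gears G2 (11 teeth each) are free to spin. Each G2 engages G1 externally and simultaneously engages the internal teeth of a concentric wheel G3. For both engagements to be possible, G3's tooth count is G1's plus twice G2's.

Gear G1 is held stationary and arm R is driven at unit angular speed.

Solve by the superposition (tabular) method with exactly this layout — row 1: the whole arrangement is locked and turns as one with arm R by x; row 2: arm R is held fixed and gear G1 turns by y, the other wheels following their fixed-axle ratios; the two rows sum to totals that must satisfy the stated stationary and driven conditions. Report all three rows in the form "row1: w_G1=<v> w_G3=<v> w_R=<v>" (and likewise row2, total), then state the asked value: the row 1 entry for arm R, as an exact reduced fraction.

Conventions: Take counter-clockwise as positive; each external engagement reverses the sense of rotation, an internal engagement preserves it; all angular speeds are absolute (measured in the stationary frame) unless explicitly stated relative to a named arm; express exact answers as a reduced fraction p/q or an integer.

row1: w_G1=1 w_G3=1 w_R=1
row2: w_G1=-1 w_G3=14/25 w_R=0
total: w_G1=0 w_G3=39/25 w_R=1
asked value: 1

topology: planetary set — G1 28T / G2 11T / G3 50T, arm = carrier (Willis)
row 1 — lock + rotate with arm: ω_sun = ω_ring = ω_arm = x
row 2 (arm held, sun turns y): ω_ring = −(28/50)·y, ω_arm = 0
boundary: total ω_sun = x + y = 0 and total ω_arm = x = 1  ⇒  y = -1, x = 1
row 2 ring = −(28/50)·(-1) = 14/25
totals (row 1 + row 2): sun 1 + (-1) = 0, ring 1 + 14/25 = 39/25, arm 1 + 0 = 1
asked cell (row1, arm) = 1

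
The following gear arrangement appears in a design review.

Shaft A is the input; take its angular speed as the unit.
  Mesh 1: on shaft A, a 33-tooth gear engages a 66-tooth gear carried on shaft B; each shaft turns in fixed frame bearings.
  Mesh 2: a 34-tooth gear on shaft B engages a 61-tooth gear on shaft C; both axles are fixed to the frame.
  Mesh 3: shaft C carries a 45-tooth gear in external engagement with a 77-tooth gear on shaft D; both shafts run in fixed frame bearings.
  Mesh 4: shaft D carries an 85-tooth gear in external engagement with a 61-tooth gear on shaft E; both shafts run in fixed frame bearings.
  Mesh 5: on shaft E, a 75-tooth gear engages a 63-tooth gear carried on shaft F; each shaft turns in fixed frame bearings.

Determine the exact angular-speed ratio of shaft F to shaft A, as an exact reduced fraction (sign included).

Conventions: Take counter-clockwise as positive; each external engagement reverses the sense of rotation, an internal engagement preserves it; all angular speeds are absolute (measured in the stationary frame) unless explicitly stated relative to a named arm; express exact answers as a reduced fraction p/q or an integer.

-541875/2005619

class = fixed-axis compound train [5 meshes; 5 ratios multiply, 5 sense flips]
mesh 1 [33T→66T]: running ratio 1/2, sense −
mesh 2 [34T→61T]: running ratio 17/61, sense +
mesh 3 [45T→77T]: running ratio 765/4697, sense −
mesh 4 [85T→61T]: running ratio 65025/286517, sense +
mesh 5 [75T→63T]: running ratio 541875/2005619, sense −
ω_out/ω_in = -541875/2005619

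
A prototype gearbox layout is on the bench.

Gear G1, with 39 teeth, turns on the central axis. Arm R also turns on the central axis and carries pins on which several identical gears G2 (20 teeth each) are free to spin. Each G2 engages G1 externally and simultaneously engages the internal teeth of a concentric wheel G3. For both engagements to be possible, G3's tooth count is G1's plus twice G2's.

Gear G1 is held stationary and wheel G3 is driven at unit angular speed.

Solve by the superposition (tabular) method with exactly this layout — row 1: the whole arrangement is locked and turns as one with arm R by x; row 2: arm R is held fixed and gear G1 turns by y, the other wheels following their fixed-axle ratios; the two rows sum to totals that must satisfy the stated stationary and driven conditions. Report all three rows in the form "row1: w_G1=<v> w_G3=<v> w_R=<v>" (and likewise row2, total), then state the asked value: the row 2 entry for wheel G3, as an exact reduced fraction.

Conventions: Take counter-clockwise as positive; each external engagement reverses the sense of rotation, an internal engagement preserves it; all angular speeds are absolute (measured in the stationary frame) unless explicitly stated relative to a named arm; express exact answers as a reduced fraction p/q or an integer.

row1: w_G1=79/118 w_G3=79/118 w_R=79/118
row2: w_G1=-79/118 w_G3=39/118 w_R=0
total: w_G1=0 w_G3=1 w_R=79/118
asked value: 39/118

planetary set (39T centre, 20T on arm, 79T internal) — Willis relation
row 1 (train locked, turned with arm): all members turn x
row 2 — arm fixed, fixed-axis ratios: sun y, ring −(39/79)·y, arm 0
boundary: total ω_sun = x + y = 0 and total ω_ring = x − (39/79)·y = 1  ⇒  y = -79/118, x = 79/118
row 2 ring = −(39/79)·(-79/118) = 39/118
totals (row 1 + row 2): sun 79/118 + (-79/118) = 0, ring 79/118 + 39/118 = 1, arm 79/118 + 0 = 79/118
asked cell (row2, ring) = 39/118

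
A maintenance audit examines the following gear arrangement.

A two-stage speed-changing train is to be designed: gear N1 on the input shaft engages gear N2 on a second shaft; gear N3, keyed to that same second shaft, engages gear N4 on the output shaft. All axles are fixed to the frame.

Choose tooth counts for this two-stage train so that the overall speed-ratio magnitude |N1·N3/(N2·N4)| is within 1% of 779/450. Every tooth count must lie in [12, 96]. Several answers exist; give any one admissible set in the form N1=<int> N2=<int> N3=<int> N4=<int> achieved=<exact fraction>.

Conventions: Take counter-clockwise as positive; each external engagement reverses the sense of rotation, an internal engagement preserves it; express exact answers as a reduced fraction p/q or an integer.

2-stage fixed-axis compound train for ratio 779/450
target = 779/450 in lowest terms: an exact hit needs N1·N3 = k·779 and N2·N4 = k·450 for one integer k, every count in [12, 96]; additionally prefer no 1:1 stage (N1 ≠ N2, N3 ≠ N4)
k = 1: N1·N3 = 779 = 19·41, N2·N4 = 450 = 15·30
achieved = 19·41/(15·30) = 779/450; |achieved − target| = 0 ≤ 779/45000 ✓

N1=19 N2=15 N3=41 N4=30 achieved=779/450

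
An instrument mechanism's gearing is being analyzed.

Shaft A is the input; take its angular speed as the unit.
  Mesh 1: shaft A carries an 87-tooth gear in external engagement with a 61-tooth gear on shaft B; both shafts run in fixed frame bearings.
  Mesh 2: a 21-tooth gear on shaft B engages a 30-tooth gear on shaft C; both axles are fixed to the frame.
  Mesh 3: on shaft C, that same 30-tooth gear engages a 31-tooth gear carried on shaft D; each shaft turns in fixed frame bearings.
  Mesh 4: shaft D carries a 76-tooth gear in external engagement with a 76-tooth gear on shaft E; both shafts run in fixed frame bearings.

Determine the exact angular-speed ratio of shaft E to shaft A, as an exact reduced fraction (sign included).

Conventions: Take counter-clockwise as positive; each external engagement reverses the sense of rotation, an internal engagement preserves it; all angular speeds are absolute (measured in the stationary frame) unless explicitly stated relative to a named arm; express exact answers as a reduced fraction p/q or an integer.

1827/1891

class = fixed-axis compound train [4 meshes; 4 ratios multiply, 4 sense flips]
mesh 1 [87T→61T]: running ratio 87/61, sense −
mesh 2 [21T→30T]: running ratio 609/610, sense +
mesh 3 [30T→31T]: running ratio 1827/1891, sense −
mesh 4 [76T→76T]: running ratio 1827/1891, sense +
ω_out/ω_in = 1827/1891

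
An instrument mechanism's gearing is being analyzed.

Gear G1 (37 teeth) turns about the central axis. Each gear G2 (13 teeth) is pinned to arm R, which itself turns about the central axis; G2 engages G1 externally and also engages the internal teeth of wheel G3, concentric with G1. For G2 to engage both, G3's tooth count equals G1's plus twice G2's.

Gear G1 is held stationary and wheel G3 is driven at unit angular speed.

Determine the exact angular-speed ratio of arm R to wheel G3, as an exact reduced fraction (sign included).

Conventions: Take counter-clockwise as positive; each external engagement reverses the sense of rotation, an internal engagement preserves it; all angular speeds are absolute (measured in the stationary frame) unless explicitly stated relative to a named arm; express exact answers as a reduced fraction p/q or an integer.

63/100

class = planetary set [G3 = 37+2·13 = 63; Willis about the carrier]
ring teeth: 37 + 2·13 = 63
37(ω_sun−ω_arm) = −63(ω_ring−ω_arm),  ω_sun = 0, ω_ring = 1
37(0−ω_arm) = −63(1−ω_arm)  ⇒  100·ω_arm = 63  ⇒  ω_arm = 63/100
ω_out/ω_in = 63/100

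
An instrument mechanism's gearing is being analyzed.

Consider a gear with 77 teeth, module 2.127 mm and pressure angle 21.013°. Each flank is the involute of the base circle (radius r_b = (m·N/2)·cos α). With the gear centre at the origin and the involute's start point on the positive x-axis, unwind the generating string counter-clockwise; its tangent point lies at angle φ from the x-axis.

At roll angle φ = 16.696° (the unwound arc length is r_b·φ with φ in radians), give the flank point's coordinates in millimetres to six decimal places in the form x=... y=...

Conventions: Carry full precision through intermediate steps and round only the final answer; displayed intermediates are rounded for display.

recognized (one wheel, involute flank): single-mesh tooth geometry, m = 2.127, N = 77
pitch radius r_p = m·N/2 = 2.127·77/2 = 81.889500
base radius r_b = r_p·cos α = 81.889500·cos 21.013° = 76.443774
roll angle φ = 16.696° = 0.29140017 rad
x = r_b·(cos φ + φ·sin φ) = 79.620775
y = r_b·(sin φ − φ·cos φ) = 0.625170

x=79.620775 y=0.625170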